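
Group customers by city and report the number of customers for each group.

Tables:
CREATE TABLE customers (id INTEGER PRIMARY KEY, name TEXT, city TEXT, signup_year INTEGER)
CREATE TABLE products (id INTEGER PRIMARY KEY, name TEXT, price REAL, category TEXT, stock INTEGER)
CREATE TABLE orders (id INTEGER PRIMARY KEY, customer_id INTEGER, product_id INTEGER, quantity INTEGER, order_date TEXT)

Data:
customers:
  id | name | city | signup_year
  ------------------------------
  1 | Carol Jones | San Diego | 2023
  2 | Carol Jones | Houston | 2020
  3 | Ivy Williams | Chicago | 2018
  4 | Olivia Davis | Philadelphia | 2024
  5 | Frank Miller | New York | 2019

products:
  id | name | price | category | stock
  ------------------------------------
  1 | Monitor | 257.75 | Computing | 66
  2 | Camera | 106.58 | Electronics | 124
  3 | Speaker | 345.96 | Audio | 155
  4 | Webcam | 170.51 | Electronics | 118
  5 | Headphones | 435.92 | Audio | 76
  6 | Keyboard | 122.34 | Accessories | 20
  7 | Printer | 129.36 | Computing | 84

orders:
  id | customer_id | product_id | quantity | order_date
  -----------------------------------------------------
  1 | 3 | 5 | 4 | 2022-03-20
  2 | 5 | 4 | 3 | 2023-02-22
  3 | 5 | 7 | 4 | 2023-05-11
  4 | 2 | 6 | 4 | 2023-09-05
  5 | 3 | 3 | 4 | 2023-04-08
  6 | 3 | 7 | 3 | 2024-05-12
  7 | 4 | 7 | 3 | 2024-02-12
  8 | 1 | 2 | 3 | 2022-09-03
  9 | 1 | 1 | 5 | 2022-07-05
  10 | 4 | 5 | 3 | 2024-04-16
SELECT city, COUNT(*) AS n FROM customers GROUP BY city

Execution result:
city | n
Chicago | 1
Houston | 1
New York | 1
Philadelphia | 1
San Diego | 1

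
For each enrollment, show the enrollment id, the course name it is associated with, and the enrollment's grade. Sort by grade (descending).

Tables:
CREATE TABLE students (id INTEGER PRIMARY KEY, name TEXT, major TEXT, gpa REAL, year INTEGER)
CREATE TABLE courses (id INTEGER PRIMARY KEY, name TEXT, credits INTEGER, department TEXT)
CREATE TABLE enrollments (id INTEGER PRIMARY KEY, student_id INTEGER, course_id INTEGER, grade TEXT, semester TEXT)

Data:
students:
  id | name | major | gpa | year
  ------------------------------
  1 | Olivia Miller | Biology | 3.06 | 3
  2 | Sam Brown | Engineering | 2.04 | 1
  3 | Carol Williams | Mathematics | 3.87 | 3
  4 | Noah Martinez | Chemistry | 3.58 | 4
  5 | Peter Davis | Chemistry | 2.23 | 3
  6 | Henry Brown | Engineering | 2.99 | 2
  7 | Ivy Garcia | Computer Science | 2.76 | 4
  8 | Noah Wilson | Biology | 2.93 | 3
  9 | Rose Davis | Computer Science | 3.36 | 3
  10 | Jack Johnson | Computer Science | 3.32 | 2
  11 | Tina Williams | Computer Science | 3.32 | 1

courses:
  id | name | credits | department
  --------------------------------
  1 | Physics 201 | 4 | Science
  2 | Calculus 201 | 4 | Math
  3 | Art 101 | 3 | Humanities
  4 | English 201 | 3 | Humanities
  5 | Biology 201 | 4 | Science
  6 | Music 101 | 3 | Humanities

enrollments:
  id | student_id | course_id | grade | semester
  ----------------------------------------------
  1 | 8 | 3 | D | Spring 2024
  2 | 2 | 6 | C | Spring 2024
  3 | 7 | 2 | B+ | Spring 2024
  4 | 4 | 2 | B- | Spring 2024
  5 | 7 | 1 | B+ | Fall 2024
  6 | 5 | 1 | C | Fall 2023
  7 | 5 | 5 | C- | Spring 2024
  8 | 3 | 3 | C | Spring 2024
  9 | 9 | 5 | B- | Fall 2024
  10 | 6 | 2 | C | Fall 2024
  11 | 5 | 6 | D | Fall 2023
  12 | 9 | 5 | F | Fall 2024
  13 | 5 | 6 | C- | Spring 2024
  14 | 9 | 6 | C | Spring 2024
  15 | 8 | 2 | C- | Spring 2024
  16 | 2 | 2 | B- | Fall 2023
SELECT c.id, p.name AS course, c.grade FROM enrollments c JOIN courses p ON c.course_id = p.id ORDER BY c.grade DESC

Execution result:
id | course | grade
12 | Biology 201 | F
1 | Art 101 | D
11 | Music 101 | D
7 | Biology 201 | C-
13 | Music 101 | C-
15 | Calculus 201 | C-
2 | Music 101 | C
6 | Physics 201 | C
8 | Art 101 | C
10 | Calculus 201 | C
14 | Music 101 | C
4 | Calculus 201 | B-
9 | Biology 201 | B-
16 | Calculus 201 | B-
3 | Calculus 201 | B+
5 | Physics 201 | B+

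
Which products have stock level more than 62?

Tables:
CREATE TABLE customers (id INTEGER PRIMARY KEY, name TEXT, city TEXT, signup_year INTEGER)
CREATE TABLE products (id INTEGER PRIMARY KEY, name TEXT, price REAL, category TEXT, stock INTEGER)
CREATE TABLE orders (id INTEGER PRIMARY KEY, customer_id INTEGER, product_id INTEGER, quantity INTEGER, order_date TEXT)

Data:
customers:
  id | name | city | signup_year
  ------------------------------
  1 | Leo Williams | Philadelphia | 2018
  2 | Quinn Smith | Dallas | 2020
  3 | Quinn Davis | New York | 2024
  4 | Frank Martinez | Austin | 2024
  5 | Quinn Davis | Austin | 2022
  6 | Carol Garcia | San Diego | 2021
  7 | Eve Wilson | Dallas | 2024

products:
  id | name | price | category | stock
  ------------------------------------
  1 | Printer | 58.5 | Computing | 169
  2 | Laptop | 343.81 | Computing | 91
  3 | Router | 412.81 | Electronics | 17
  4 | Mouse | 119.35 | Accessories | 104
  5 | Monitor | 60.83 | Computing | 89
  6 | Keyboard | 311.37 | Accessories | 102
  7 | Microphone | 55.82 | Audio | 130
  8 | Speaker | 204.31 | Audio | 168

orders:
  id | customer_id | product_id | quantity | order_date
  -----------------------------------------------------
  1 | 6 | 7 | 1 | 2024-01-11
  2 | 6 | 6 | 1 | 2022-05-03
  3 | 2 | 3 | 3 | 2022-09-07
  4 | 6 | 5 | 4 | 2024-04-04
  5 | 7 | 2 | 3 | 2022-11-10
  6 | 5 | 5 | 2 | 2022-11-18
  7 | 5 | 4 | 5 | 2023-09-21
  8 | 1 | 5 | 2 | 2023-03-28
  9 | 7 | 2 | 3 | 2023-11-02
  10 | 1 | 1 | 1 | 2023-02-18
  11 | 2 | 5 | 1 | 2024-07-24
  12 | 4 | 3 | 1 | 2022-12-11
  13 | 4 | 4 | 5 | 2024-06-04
SELECT name, stock FROM products WHERE stock > 62

Execution result:
name | stock
Printer | 169
Laptop | 91
Mouse | 104
Monitor | 89
Keyboard | 102
Microphone | 130
Speaker | 168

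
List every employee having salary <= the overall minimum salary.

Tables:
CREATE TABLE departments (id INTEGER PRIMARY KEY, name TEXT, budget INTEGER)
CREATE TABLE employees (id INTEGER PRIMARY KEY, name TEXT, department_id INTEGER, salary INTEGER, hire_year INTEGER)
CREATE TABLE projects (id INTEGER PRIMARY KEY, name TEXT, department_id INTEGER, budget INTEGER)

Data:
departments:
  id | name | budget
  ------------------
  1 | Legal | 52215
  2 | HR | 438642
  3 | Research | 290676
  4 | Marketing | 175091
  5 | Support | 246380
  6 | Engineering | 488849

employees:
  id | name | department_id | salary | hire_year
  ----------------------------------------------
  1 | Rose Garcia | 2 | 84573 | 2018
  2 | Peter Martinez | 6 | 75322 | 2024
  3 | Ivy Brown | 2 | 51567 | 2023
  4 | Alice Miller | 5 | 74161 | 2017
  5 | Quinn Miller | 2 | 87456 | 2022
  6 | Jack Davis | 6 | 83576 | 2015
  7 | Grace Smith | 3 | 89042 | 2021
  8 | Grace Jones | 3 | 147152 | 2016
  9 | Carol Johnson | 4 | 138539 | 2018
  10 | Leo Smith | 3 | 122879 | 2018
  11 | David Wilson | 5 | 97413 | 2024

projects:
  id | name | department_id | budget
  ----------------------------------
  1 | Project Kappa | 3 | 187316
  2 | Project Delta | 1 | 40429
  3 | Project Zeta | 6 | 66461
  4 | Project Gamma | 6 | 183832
SELECT name, salary FROM employees WHERE salary <= (SELECT MIN(salary) FROM employees)

Execution result:
name | salary
Ivy Brown | 51567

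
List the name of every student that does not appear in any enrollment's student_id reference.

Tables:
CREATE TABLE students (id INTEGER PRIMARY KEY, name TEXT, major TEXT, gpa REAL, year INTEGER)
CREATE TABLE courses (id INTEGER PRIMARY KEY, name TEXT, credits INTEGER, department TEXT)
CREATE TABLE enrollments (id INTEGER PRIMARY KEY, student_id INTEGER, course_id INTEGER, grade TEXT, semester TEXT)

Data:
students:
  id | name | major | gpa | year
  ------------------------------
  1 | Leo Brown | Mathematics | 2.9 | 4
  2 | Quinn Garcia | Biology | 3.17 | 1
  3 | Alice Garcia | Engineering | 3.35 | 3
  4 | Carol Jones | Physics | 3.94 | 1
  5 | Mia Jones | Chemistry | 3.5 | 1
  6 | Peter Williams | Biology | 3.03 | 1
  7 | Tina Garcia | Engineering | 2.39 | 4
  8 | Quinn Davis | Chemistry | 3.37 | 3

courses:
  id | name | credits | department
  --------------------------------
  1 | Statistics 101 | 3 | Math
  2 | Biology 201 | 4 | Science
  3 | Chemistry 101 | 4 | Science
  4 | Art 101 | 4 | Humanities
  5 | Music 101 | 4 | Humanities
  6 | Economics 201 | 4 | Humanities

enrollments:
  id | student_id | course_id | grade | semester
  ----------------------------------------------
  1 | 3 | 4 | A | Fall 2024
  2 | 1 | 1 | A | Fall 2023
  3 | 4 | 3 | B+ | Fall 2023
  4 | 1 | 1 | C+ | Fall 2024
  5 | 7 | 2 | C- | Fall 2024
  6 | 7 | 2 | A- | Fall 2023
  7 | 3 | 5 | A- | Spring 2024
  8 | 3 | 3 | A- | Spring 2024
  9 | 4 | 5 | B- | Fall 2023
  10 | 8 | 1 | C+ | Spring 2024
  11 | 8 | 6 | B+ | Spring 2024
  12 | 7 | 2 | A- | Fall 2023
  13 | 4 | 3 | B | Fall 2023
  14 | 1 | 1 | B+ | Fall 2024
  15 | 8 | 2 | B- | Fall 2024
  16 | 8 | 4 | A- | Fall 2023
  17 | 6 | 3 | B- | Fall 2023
SELECT p.name FROM students p LEFT JOIN enrollments c ON c.student_id = p.id WHERE c.id IS NULL

Execution result:
name
Quinn Garcia
Mia Jones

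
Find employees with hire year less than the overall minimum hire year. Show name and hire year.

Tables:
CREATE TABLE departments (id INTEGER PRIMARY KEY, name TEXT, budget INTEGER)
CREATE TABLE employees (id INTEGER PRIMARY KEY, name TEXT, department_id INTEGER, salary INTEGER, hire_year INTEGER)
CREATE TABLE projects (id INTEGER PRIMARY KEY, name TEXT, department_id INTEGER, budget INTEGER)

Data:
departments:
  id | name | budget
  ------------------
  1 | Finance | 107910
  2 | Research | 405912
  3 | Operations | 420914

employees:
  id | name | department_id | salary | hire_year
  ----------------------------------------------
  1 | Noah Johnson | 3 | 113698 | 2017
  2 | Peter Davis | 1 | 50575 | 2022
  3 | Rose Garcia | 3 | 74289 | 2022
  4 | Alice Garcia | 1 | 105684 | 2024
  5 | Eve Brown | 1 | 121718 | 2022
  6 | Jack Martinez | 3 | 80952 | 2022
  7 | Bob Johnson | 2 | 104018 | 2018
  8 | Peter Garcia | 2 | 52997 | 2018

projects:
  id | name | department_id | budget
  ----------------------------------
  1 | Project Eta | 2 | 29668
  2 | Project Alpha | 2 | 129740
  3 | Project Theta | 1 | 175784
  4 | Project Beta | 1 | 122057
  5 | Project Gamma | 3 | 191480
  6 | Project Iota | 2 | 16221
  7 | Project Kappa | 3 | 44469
SELECT name, hire_year FROM employees WHERE hire_year < (SELECT MIN(hire_year) FROM employees)

Execution result:
(no rows)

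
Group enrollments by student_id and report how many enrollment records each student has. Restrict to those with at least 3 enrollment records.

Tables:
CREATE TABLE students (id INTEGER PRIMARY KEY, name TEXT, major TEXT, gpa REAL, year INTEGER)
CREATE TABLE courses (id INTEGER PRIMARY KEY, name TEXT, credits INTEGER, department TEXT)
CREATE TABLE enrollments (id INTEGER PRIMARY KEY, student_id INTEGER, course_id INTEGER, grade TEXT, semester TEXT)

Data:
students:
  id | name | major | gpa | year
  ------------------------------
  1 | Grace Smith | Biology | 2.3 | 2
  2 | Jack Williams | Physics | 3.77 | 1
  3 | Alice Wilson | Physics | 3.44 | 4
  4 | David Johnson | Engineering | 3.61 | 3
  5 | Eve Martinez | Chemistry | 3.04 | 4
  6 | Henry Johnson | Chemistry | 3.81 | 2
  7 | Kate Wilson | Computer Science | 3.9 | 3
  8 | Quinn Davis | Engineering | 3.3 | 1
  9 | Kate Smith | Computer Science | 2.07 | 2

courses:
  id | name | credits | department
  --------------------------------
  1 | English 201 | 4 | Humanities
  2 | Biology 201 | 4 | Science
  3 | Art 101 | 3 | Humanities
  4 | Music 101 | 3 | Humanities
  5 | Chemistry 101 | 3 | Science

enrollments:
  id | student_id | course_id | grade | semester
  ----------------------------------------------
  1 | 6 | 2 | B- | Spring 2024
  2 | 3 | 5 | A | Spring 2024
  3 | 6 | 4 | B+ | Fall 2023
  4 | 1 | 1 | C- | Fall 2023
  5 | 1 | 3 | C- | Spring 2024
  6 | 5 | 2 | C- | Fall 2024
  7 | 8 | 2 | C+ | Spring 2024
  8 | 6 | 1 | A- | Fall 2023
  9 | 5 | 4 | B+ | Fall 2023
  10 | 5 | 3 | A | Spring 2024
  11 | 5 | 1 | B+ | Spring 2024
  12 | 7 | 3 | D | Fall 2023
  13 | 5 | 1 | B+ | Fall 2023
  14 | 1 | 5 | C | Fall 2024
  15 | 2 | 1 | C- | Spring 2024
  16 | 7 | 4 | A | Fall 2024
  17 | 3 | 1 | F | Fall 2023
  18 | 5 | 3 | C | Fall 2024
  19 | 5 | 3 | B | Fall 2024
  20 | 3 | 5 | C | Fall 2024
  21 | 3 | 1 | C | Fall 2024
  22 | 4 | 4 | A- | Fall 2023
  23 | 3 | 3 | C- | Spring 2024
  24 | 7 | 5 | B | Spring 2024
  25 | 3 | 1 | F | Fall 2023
SELECT student_id, COUNT(*) AS enrollment_count FROM enrollments GROUP BY student_id HAVING COUNT(*) >= 3

Execution result:
student_id | enrollment_count
1 | 3
3 | 6
5 | 7
6 | 3
7 | 3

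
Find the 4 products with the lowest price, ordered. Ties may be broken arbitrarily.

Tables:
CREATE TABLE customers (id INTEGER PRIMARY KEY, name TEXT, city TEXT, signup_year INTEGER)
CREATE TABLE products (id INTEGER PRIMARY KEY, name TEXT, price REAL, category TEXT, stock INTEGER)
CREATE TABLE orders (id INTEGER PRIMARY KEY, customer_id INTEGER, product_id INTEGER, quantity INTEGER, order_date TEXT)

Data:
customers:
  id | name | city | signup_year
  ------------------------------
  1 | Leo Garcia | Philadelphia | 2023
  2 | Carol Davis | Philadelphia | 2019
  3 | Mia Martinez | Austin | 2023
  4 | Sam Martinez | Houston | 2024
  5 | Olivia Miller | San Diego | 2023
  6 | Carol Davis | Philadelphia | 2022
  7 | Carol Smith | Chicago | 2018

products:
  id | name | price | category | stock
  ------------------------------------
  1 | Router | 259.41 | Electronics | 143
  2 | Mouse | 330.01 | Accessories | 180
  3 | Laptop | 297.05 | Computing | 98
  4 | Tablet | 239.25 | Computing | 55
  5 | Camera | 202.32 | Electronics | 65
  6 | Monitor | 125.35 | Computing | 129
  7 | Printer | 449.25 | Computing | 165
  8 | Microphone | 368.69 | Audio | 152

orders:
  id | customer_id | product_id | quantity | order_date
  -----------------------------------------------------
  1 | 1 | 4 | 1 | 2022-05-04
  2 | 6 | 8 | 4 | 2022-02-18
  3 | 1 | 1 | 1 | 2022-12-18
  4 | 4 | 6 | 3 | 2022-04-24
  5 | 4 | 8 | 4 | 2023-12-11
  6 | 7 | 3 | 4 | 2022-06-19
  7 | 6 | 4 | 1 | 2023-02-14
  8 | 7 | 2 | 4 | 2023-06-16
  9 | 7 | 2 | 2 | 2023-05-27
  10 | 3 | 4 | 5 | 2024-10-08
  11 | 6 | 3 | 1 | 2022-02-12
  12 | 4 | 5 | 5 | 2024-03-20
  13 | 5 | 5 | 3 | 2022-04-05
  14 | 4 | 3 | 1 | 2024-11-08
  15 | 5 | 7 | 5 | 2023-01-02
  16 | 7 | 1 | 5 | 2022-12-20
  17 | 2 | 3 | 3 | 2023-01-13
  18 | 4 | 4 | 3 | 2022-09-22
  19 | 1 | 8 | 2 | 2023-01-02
SELECT name, price FROM products ORDER BY price ASC LIMIT 4

Execution result:
name | price
Monitor | 125.35
Camera | 202.32
Tablet | 239.25
Router | 259.41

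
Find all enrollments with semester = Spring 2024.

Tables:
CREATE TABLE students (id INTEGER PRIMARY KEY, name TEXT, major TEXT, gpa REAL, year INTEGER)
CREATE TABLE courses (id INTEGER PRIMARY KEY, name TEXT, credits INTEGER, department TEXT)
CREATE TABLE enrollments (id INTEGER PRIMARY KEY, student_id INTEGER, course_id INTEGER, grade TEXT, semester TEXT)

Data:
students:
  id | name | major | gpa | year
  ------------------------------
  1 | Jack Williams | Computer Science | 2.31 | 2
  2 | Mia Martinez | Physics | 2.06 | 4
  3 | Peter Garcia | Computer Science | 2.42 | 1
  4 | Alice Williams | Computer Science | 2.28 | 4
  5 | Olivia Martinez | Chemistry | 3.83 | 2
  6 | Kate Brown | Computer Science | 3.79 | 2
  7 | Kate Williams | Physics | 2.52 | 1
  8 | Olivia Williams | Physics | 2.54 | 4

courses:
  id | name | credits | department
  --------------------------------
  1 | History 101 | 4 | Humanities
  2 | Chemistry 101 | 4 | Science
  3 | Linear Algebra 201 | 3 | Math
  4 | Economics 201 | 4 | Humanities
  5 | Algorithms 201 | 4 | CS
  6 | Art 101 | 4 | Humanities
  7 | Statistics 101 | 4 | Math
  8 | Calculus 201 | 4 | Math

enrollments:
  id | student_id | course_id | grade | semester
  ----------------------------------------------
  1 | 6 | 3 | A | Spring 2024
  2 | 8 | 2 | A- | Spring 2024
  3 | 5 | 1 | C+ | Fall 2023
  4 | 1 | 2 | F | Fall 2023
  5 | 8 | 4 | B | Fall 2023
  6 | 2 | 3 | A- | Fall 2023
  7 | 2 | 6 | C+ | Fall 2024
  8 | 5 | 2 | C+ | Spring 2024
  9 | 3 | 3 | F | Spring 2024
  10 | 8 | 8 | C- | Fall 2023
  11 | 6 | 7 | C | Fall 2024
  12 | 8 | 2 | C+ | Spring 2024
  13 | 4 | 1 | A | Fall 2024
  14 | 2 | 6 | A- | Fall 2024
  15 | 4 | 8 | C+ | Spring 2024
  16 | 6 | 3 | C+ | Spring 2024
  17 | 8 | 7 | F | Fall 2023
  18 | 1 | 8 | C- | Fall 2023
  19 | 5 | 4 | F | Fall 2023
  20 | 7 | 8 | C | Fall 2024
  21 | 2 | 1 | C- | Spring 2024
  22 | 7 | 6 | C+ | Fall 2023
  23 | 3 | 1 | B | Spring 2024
SELECT id, semester FROM enrollments WHERE semester = 'Spring 2024'

Execution result:
id | semester
1 | Spring 2024
2 | Spring 2024
8 | Spring 2024
9 | Spring 2024
12 | Spring 2024
15 | Spring 2024
16 | Spring 2024
21 | Spring 2024
23 | Spring 2024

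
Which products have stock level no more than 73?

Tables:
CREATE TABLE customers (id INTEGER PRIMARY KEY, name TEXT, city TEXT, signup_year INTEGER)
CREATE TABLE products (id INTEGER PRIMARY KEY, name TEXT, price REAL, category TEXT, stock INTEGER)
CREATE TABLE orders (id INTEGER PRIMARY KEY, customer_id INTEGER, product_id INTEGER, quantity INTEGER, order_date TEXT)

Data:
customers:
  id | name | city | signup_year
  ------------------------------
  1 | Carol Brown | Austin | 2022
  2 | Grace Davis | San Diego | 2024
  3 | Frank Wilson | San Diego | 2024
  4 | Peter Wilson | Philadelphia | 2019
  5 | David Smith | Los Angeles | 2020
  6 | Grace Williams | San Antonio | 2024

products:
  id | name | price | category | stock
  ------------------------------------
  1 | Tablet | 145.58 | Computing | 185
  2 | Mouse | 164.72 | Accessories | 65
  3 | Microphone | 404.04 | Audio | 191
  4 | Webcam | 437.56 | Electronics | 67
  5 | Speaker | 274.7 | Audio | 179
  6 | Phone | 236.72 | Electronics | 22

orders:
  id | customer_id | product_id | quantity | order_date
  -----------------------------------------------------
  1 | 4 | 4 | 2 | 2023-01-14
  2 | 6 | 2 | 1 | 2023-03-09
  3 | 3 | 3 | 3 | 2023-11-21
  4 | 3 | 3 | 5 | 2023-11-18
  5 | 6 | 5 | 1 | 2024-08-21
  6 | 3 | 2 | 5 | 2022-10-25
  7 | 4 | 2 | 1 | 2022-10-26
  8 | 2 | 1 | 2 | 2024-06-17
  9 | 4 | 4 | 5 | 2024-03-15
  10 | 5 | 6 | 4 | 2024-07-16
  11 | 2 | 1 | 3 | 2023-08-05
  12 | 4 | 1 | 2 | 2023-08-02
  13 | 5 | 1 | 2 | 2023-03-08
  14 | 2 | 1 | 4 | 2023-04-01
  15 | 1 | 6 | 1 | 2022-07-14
SELECT name, stock FROM products WHERE stock <= 73

Execution result:
name | stock
Mouse | 65
Webcam | 67
Phone | 22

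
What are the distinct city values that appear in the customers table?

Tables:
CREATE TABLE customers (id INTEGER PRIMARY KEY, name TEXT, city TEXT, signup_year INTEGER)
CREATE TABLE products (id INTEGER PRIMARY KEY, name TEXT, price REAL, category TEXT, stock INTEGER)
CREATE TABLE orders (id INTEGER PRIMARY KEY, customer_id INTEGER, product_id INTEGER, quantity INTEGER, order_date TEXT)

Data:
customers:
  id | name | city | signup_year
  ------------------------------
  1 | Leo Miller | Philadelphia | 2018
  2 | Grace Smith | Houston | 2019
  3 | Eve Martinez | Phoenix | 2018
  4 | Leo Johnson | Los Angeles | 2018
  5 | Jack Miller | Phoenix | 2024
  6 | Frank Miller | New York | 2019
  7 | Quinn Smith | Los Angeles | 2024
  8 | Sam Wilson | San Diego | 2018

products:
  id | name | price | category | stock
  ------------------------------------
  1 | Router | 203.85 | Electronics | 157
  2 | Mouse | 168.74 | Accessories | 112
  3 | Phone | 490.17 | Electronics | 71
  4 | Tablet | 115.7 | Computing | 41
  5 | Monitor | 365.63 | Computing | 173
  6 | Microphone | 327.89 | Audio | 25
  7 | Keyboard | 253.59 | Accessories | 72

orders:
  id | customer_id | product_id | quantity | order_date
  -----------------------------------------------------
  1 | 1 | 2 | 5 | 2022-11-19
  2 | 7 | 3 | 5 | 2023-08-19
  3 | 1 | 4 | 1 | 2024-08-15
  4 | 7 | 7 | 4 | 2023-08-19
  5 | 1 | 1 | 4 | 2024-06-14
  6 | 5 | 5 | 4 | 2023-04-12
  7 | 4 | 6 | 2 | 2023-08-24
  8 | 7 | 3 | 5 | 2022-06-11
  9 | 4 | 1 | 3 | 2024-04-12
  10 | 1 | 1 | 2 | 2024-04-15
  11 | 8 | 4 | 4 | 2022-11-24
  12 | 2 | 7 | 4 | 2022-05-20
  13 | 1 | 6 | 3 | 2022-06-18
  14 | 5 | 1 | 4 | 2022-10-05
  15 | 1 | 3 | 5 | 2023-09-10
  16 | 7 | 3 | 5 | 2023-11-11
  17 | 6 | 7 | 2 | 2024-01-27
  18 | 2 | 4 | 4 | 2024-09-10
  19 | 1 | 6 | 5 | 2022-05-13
SELECT DISTINCT city FROM customers

Execution result:
city
Philadelphia
Houston
Phoenix
Los Angeles
New York
San Diego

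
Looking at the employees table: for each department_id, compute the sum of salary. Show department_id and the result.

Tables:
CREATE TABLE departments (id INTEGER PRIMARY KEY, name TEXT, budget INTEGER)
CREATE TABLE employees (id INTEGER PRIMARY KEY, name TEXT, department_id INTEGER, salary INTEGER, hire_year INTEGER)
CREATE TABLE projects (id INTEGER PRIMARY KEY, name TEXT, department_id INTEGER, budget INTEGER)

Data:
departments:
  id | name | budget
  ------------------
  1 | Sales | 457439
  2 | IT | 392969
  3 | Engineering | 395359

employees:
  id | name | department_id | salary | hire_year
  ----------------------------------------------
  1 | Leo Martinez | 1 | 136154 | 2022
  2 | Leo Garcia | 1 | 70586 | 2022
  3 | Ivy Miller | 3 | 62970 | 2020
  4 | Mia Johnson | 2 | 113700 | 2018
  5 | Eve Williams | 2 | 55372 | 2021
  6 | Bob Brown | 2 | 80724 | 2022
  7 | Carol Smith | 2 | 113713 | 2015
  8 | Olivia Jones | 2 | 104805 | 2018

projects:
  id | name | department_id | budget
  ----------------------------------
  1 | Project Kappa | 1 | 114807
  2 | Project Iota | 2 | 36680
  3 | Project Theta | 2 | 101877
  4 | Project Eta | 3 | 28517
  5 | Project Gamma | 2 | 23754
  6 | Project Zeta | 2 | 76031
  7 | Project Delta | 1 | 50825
SELECT department_id, SUM(salary) AS sum_salary FROM employees GROUP BY department_id

Execution result:
department_id | sum_salary
1 | 206740
2 | 468314
3 | 62970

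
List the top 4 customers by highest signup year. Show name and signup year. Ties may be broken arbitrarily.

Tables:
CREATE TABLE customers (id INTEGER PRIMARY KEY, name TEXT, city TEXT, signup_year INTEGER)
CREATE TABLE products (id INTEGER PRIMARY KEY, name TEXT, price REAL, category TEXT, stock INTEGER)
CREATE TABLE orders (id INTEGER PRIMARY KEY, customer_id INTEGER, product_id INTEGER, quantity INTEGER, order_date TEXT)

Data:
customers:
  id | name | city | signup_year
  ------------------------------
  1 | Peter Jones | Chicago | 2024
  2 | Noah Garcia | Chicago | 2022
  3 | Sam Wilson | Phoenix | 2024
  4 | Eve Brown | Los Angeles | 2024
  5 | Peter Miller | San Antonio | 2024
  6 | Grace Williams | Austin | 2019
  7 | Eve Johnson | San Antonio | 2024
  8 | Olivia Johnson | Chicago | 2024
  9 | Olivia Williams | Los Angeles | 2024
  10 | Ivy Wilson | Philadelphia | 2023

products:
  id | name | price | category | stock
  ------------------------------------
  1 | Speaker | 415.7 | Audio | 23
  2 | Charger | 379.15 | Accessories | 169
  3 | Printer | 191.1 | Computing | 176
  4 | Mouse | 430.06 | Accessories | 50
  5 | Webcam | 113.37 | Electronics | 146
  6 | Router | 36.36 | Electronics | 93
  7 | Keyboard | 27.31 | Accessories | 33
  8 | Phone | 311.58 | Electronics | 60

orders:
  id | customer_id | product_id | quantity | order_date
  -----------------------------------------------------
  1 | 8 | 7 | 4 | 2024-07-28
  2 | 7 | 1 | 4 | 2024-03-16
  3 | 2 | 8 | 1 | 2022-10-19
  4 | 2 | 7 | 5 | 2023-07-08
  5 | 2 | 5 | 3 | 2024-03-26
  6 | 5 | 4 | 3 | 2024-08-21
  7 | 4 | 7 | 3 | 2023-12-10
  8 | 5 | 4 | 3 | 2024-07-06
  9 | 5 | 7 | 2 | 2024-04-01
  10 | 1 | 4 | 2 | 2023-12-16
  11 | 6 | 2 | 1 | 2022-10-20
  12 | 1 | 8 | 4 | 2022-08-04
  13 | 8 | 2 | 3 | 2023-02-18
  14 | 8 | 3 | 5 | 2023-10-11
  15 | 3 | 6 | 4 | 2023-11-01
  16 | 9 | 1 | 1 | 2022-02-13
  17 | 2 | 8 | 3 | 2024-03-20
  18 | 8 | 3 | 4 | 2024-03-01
SELECT name, signup_year FROM customers ORDER BY signup_year DESC LIMIT 4

Execution result:
name | signup_year
Peter Jones | 2024
Sam Wilson | 2024
Eve Brown | 2024
Peter Miller | 2024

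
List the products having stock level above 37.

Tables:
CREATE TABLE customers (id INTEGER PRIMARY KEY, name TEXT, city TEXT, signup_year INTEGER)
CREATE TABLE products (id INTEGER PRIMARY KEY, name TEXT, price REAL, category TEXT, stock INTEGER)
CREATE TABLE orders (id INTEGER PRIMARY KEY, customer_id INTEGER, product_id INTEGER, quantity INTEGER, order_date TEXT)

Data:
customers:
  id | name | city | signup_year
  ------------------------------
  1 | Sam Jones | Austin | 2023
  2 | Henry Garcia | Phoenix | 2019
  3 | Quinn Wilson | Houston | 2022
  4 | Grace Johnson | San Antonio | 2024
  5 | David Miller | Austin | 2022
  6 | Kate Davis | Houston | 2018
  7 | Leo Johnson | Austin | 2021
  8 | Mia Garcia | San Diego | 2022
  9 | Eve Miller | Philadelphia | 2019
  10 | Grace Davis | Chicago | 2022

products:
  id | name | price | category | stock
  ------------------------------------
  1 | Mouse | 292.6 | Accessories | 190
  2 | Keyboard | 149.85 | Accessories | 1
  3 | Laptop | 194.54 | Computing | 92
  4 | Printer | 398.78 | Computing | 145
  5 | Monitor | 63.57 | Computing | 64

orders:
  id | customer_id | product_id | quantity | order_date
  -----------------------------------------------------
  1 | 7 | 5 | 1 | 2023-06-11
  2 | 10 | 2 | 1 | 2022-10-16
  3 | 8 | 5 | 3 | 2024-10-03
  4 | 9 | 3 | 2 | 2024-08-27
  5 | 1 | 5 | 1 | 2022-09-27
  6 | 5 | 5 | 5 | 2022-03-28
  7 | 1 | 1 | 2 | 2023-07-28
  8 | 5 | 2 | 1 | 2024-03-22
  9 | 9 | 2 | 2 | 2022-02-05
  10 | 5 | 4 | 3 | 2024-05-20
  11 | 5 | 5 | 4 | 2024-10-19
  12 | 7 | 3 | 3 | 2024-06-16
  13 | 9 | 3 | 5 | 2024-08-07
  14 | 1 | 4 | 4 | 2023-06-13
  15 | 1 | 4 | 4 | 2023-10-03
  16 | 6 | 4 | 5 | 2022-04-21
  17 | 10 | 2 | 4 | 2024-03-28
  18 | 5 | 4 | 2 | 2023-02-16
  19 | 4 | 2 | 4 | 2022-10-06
SELECT name, stock FROM products WHERE stock > 37

Execution result:
name | stock
Mouse | 190
Laptop | 92
Printer | 145
Monitor | 64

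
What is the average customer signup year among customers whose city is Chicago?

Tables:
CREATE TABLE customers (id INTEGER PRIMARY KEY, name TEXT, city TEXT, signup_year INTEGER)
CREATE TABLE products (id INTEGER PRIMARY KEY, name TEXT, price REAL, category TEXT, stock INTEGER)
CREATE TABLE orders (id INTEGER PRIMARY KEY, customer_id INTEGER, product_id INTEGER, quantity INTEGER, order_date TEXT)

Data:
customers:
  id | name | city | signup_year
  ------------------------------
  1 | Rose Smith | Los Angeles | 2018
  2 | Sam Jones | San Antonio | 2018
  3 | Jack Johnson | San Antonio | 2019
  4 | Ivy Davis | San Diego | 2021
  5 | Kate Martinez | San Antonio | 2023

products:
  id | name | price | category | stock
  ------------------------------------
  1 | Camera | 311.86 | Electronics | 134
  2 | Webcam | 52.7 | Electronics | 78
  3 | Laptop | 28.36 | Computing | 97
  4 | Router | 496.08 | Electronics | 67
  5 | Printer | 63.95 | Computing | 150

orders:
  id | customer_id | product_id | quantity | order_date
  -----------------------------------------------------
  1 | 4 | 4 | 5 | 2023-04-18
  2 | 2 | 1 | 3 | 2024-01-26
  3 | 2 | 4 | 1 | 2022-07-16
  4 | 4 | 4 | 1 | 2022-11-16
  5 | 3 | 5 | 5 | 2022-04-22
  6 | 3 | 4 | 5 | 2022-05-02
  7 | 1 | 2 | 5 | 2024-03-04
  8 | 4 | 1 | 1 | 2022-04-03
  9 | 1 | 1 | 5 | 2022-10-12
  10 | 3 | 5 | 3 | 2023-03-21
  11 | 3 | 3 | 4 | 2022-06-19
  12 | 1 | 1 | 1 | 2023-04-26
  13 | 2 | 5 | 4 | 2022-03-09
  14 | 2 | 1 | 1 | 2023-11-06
SELECT AVG(signup_year) FROM customers WHERE city = 'Chicago'

Execution result:
NULL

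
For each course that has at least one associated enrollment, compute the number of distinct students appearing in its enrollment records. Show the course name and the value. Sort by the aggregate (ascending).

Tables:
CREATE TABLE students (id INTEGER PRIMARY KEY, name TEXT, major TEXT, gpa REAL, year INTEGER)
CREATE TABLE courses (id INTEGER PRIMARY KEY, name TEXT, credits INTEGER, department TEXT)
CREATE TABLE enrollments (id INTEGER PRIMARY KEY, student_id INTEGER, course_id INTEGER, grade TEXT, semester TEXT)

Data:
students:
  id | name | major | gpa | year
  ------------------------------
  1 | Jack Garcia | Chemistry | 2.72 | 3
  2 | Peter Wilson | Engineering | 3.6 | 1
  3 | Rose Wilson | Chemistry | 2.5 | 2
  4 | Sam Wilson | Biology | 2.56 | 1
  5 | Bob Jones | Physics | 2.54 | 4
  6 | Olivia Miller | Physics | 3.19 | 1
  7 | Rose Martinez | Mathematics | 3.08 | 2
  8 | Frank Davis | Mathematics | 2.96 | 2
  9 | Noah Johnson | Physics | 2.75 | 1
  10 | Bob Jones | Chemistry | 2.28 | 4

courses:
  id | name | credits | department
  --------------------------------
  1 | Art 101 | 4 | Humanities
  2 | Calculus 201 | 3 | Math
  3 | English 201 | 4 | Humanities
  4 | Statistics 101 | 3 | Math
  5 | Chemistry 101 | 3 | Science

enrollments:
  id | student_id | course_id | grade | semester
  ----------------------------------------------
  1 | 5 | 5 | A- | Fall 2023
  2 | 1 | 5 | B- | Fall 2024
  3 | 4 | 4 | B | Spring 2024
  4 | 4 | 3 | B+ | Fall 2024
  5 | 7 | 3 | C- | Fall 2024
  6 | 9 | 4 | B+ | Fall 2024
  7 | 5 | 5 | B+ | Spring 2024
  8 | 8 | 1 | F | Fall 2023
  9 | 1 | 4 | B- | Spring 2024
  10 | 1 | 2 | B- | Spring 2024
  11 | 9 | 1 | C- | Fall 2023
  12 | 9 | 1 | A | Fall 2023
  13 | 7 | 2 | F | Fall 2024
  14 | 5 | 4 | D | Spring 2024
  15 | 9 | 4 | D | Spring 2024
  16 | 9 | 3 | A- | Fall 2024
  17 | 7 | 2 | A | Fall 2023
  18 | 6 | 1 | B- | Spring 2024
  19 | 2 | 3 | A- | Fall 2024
SELECT p.name, COUNT(DISTINCT c.student_id) AS distinct_student_count FROM enrollments c JOIN courses p ON c.course_id = p.id GROUP BY p.id, p.name ORDER BY distinct_student_count ASC

Execution result:
name | distinct_student_count
Calculus 201 | 2
Chemistry 101 | 2
Art 101 | 3
English 201 | 4
Statistics 101 | 4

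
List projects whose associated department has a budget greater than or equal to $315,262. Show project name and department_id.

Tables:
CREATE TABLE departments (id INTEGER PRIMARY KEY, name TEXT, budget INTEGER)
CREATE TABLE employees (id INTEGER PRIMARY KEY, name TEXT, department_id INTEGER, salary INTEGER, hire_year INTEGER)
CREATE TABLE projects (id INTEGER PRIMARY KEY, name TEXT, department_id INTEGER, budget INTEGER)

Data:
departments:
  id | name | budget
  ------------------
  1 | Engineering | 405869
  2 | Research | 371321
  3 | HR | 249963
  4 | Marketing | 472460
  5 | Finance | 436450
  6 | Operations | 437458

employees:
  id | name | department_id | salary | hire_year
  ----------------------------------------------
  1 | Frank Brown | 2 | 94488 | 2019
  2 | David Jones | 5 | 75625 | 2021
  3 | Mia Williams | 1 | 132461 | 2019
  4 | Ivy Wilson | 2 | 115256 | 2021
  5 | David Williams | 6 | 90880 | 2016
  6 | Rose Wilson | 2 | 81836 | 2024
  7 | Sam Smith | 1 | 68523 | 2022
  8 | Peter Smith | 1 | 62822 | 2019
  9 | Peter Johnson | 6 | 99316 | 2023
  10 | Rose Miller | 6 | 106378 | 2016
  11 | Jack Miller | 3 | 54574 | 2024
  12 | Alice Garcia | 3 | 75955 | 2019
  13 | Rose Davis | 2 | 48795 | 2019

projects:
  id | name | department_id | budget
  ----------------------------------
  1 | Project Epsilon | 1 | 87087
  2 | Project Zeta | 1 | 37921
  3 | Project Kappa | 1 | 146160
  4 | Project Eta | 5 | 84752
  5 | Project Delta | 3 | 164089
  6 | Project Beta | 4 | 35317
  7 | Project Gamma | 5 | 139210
SELECT name, department_id FROM projects WHERE department_id IN (SELECT id FROM departments WHERE budget >= 315262)

Execution result:
name | department_id
Project Epsilon | 1
Project Zeta | 1
Project Kappa | 1
Project Eta | 5
Project Beta | 4
Project Gamma | 5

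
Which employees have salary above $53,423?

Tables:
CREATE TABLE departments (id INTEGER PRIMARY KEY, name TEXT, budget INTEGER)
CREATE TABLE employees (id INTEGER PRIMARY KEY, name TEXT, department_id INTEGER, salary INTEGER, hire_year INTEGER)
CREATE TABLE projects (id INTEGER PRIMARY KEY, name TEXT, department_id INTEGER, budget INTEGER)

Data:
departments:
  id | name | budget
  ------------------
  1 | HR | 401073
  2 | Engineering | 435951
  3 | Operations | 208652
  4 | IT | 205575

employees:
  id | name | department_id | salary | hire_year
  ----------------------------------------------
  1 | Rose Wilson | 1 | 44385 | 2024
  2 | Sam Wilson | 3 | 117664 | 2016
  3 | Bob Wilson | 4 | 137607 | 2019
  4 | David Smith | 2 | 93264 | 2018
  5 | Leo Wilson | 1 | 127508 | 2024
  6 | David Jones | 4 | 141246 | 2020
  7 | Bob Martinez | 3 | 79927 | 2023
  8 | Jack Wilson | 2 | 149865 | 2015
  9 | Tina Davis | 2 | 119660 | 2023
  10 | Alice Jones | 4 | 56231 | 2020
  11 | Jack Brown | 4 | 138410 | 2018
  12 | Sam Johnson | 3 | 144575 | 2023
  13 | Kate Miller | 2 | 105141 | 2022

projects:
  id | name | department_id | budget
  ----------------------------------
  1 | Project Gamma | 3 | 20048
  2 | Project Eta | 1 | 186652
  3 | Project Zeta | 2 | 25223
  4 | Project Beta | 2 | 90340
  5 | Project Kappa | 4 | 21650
SELECT name, salary FROM employees WHERE salary > 53423

Execution result:
name | salary
Sam Wilson | 117664
Bob Wilson | 137607
David Smith | 93264
Leo Wilson | 127508
David Jones | 141246
Bob Martinez | 79927
Jack Wilson | 149865
Tina Davis | 119660
Alice Jones | 56231
Jack Brown | 138410
Sam Johnson | 144575
Kate Miller | 105141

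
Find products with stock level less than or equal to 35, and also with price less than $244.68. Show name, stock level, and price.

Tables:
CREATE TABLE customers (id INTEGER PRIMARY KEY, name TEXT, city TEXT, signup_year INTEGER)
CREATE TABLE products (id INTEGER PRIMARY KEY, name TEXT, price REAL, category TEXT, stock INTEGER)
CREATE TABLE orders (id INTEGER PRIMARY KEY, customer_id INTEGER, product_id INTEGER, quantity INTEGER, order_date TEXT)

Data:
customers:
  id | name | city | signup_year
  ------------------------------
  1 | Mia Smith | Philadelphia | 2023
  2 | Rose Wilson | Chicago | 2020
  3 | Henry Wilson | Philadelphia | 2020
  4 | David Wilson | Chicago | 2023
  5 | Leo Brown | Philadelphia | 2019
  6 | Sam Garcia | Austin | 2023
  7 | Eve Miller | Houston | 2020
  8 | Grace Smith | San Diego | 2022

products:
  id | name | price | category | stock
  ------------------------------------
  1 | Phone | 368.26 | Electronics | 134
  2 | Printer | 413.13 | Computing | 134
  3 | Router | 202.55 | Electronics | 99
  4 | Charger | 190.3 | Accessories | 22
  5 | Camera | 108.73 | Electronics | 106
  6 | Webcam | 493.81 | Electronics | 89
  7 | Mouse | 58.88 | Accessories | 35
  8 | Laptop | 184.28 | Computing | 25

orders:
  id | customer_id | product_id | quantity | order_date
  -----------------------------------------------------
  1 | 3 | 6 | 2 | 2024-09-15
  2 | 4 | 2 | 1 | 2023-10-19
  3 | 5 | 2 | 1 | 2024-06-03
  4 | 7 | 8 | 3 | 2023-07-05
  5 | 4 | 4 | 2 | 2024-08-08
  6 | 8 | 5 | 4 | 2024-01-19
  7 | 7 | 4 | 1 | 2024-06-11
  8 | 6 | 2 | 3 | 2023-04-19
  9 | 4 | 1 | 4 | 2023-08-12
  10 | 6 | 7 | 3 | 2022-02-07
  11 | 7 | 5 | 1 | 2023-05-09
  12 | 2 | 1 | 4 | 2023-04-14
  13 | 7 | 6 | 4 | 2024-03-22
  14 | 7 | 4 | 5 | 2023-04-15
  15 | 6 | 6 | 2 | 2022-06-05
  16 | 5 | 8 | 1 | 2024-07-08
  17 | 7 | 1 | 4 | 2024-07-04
SELECT name, stock, price FROM products WHERE stock <= 35 AND price < 244.68

Execution result:
name | stock | price
Charger | 22 | 190.30
Mouse | 35 | 58.88
Laptop | 25 | 184.28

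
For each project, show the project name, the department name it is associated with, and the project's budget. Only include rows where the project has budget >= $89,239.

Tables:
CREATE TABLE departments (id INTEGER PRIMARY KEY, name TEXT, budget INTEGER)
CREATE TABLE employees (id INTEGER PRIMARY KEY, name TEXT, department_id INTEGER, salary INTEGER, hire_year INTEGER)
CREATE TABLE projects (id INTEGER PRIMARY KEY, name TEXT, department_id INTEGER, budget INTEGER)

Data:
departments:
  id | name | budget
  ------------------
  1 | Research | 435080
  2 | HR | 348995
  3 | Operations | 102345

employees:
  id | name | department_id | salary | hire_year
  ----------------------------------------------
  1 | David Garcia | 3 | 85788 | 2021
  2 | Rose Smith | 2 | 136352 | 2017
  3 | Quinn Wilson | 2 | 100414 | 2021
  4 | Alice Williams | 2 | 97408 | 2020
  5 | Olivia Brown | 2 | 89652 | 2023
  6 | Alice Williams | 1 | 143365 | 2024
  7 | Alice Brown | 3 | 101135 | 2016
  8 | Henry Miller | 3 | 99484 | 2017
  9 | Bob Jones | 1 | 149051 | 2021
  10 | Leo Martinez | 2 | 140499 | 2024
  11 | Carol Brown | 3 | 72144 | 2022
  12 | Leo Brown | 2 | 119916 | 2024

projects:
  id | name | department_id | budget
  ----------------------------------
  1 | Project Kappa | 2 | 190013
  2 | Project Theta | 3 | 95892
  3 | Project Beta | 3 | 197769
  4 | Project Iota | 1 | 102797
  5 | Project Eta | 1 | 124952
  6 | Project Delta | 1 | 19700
SELECT c.name, p.name AS department, c.budget FROM projects c JOIN departments p ON c.department_id = p.id WHERE c.budget >= 89239

Execution result:
name | department | budget
Project Kappa | HR | 190013
Project Theta | Operations | 95892
Project Beta | Operations | 197769
Project Iota | Research | 102797
Project Eta | Research | 124952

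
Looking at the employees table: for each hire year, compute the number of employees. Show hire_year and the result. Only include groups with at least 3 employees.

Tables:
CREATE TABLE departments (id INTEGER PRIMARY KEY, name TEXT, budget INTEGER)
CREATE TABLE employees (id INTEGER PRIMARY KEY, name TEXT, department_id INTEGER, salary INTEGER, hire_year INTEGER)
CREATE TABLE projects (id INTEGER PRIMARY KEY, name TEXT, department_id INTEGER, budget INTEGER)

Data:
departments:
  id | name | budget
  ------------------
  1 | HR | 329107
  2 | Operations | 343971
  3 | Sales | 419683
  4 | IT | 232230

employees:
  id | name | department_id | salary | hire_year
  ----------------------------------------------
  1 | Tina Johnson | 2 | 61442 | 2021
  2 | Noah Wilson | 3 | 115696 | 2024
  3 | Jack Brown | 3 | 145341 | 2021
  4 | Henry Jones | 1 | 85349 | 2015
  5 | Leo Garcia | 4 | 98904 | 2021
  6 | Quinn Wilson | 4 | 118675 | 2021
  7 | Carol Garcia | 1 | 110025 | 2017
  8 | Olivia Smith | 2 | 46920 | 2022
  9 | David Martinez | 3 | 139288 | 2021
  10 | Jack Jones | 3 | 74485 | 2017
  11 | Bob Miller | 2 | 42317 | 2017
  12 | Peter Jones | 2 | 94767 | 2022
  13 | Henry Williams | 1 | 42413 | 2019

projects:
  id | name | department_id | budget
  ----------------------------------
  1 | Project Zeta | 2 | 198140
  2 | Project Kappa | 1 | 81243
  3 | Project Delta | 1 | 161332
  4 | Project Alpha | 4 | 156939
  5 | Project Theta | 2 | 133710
SELECT hire_year, COUNT(*) AS n FROM employees GROUP BY hire_year HAVING COUNT(*) >= 3

Execution result:
hire_year | n
2017 | 3
2021 | 5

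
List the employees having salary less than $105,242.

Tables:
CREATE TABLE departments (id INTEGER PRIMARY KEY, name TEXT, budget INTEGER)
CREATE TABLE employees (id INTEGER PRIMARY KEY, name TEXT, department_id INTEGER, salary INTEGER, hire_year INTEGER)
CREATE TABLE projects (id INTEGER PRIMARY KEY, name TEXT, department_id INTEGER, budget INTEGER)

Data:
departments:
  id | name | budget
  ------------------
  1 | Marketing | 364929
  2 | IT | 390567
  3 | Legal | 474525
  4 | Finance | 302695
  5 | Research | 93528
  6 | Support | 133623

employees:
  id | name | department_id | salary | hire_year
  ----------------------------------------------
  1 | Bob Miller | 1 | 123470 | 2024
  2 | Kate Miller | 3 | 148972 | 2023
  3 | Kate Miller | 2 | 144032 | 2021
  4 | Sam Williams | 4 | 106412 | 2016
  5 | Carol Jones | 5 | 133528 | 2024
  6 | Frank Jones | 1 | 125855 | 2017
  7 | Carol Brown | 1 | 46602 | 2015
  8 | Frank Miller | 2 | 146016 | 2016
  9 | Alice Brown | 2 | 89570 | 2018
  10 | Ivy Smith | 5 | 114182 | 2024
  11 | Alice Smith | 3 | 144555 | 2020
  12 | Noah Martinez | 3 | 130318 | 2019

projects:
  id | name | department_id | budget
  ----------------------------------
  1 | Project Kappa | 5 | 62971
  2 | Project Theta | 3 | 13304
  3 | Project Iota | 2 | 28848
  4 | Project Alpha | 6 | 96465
SELECT name, salary FROM employees WHERE salary < 105242

Execution result:
name | salary
Carol Brown | 46602
Alice Brown | 89570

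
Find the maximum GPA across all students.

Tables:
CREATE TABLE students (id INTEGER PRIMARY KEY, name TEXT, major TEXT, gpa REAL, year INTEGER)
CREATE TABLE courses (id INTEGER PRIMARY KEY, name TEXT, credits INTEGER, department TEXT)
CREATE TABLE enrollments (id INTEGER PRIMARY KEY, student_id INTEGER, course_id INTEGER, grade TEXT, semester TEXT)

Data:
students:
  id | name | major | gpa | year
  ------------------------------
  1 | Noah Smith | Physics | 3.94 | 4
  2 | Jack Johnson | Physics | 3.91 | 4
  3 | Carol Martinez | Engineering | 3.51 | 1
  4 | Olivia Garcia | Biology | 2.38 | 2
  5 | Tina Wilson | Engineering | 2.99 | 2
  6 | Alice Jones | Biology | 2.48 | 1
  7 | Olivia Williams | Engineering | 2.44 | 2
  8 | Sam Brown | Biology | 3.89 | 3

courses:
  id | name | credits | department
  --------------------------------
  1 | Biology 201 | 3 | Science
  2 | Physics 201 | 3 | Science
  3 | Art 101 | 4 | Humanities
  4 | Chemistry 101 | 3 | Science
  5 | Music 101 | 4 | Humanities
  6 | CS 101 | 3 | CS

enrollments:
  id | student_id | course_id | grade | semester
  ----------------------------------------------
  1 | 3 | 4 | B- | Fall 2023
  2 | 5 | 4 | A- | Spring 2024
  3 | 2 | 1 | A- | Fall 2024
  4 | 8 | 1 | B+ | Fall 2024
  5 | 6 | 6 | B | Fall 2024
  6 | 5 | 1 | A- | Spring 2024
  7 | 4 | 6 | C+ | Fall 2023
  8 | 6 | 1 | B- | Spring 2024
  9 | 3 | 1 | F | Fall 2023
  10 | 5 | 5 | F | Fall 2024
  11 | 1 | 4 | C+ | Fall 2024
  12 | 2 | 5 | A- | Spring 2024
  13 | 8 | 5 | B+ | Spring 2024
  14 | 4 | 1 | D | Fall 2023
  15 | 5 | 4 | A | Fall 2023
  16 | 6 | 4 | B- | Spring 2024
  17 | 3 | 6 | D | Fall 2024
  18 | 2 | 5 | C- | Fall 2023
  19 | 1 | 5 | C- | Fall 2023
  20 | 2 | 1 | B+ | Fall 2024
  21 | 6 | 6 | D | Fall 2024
SELECT MAX(gpa) FROM students

Execution result:
3.94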